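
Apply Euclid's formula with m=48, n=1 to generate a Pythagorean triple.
(2303, 96, 2305)

Euclid's formula: a = m² - n², b = 2mn, c = m² + n²
m = 48, n = 1
a = 48² - 1² = 2304 - 1 = 2303
b = 2 × 48 × 1 = 96
c = 48² + 1² = 2304 + 1 = 2305
Verification: 2303² + 96² = 5303809 + 9216 = 5313025 = 2305² ✓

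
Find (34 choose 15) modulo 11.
0

Using Lucas' theorem:
Write n=34 and k=15 in base 11:
n in base 11: [3, 1]
k in base 11: [1, 4]
C(34,15) mod 11 = ∏ C(n_i, k_i) mod 11
Digit binomials (mod 11): C(3,1) = 3; C(1,4) = 0 (k_i > n_i)
Product: 3 × 0 = 0 ≡ 0 (mod 11)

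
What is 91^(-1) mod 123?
73

gcd(91, 123) = 1, so the inverse exists.
Extended Euclidean algorithm on (123, 91):
123 = 1 × 91 + 32  ⟹  32 = (1)·123 + (-1)·91
91 = 2 × 32 + 27  ⟹  27 = (-2)·123 + (3)·91
32 = 1 × 27 + 5  ⟹  5 = (3)·123 + (-4)·91
27 = 5 × 5 + 2  ⟹  2 = (-17)·123 + (23)·91
5 = 2 × 2 + 1  ⟹  1 = (37)·123 + (-50)·91
So (-50)·91 ≡ 1 (mod 123), i.e. 91^(-1) ≡ -50 ≡ 73 (mod 123).
Check: 91 × 73 = 6643 ≡ 1 (mod 123)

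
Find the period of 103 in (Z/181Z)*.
180

181 is prime, so ord(103) divides φ(181) = 180.
Divisors of 180: 1, 2, 3, 4, 5, 6, 9, 10, 12, 15, 18, 20, 30, 36, 45, 60, 90, 180.
Repeated squaring: 103^1 ≡ 103, 103^2 ≡ 111, 103^4 ≡ 13, 103^8 ≡ 169, 103^16 ≡ 144, 103^32 ≡ 102, 103^64 ≡ 87, 103^128 ≡ 148 (mod 181).
Test 103^d mod 181 for each divisor d in increasing order:
103^1 ≡ 103
103^2 ≡ 111
103^3 = 103^2·103^1 ≡ 30
103^4 ≡ 13
103^5 = 103^4·103^1 ≡ 72
103^6 = 103^4·103^2 ≡ 176
103^9 = 103^8·103^1 ≡ 31
103^10 = 103^8·103^2 ≡ 116
103^12 = 103^8·103^4 ≡ 25
103^15 = 103^8·103^4·103^2·103^1 ≡ 26
103^18 = 103^16·103^2 ≡ 56
103^20 = 103^16·103^4 ≡ 62
103^30 = 103^16·103^8·103^4·103^2 ≡ 133
103^36 = 103^32·103^4 ≡ 59
103^45 = 103^32·103^8·103^4·103^1 ≡ 19
103^60 = 103^32·103^16·103^8·103^4 ≡ 132
103^90 = 103^64·103^16·103^8·103^2 ≡ 180
103^180 = 103^128·103^32·103^16·103^4 ≡ 1  ← first divisor giving 1
The order is 180.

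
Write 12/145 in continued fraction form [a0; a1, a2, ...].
[0; 12, 12]

Euclidean algorithm steps:
12 = 0 × 145 + 12
145 = 12 × 12 + 1
12 = 12 × 1 + 0
Continued fraction: [0; 12, 12]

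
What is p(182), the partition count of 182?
819876908323

p(n) counts ways to write n as a sum of positive integers (order ignored).
Euler's pentagonal recurrence: p(k) = p(k-1) + p(k-2) - p(k-5) - p(k-7) + p(k-12) + p(k-15) - ... (offsets j(3j∓1)/2, signs ++--, p(0)=1, p(<0)=0).
DP table for k = 0..181: p(0)=1, p(1)=1, p(2)=2, p(3)=3, p(4)=5, p(5)=7, p(6)=11, p(7)=15, p(8)=22, p(9)=30, p(10)=42, p(11)=56, p(12)=77, p(13)=101, p(14)=135, p(15)=176, p(16)=231, p(17)=297, p(18)=385, p(19)=490, p(20)=627, p(21)=792, p(22)=1002, p(23)=1255, p(24)=1575, p(25)=1958, p(26)=2436, p(27)=3010, p(28)=3718, p(29)=4565, p(30)=5604, p(31)=6842, p(32)=8349, p(33)=10143, p(34)=12310, p(35)=14883, p(36)=17977, p(37)=21637, p(38)=26015, p(39)=31185, p(40)=37338, p(41)=44583, p(42)=53174, p(43)=63261, p(44)=75175, p(45)=89134, p(46)=105558, p(47)=124754, p(48)=147273, p(49)=173525, p(50)=204226, p(51)=239943, p(52)=281589, p(53)=329931, p(54)=386155, p(55)=451276, p(56)=526823, p(57)=614154, p(58)=715220, p(59)=831820, p(60)=966467, p(61)=1121505, p(62)=1300156, p(63)=1505499, p(64)=1741630, p(65)=2012558, p(66)=2323520, p(67)=2679689, p(68)=3087735, p(69)=3554345, p(70)=4087968, p(71)=4697205, p(72)=5392783, p(73)=6185689, p(74)=7089500, p(75)=8118264, p(76)=9289091, p(77)=10619863, p(78)=12132164, p(79)=13848650, p(80)=15796476, p(81)=18004327, p(82)=20506255, p(83)=23338469, p(84)=26543660, p(85)=30167357, p(86)=34262962, p(87)=38887673, p(88)=44108109, p(89)=49995925, p(90)=56634173, p(91)=64112359, p(92)=72533807, p(93)=82010177, p(94)=92669720, p(95)=104651419, p(96)=118114304, p(97)=133230930, p(98)=150198136, p(99)=169229875, p(100)=190569292, p(101)=214481126, p(102)=241265379, p(103)=271248950, p(104)=304801365, p(105)=342325709, p(106)=384276336, p(107)=431149389, p(108)=483502844, p(109)=541946240, p(110)=607163746, p(111)=679903203, p(112)=761002156, p(113)=851376628, p(114)=952050665, p(115)=1064144451, p(116)=1188908248, p(117)=1327710076, p(118)=1482074143, p(119)=1653668665, p(120)=1844349560, p(121)=2056148051, p(122)=2291320912, p(123)=2552338241, p(124)=2841940500, p(125)=3163127352, p(126)=3519222692, p(127)=3913864295, p(128)=4351078600, p(129)=4835271870, p(130)=5371315400, p(131)=5964539504, p(132)=6620830889, p(133)=7346629512, p(134)=8149040695, p(135)=9035836076, p(136)=10015581680, p(137)=11097645016, p(138)=12292341831, p(139)=13610949895, p(140)=15065878135, p(141)=16670689208, p(142)=18440293320, p(143)=20390982757, p(144)=22540654445, p(145)=24908858009, p(146)=27517052599, p(147)=30388671978, p(148)=33549419497, p(149)=37027355200, p(150)=40853235313, p(151)=45060624582, p(152)=49686288421, p(153)=54770336324, p(154)=60356673280, p(155)=66493182097, p(156)=73232243759, p(157)=80630964769, p(158)=88751778802, p(159)=97662728555, p(160)=107438159466, p(161)=118159068427, p(162)=129913904637, p(163)=142798995930, p(164)=156919475295, p(165)=172389800255, p(166)=189334822579, p(167)=207890420102, p(168)=228204732751, p(169)=250438925115, p(170)=274768617130, p(171)=301384802048, p(172)=330495499613, p(173)=362326859895, p(174)=397125074750, p(175)=435157697830, p(176)=476715857290, p(177)=522115831195, p(178)=571701605655, p(179)=625846753120, p(180)=684957390936, p(181)=749474411781.
Final step: p(182) = p(181) + p(180) - p(177) - p(175) + p(170) + p(167) - p(160) - p(156) + p(147) + p(142) - p(131) - p(125) + p(112) + p(105) - p(90) - p(82) + p(65) + p(56) - p(37) - p(27) + p(6)
= 749474411781 + 684957390936 - 522115831195 - 435157697830 + 274768617130 + 207890420102 - 107438159466 - 73232243759 + 30388671978 + 18440293320 - 5964539504 - 3163127352 + 761002156 + 342325709 - 56634173 - 20506255 + 2012558 + 526823 - 21637 - 3010 + 11
= 819876908323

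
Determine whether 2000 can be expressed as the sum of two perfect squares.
8² + 44² (a=8, b=44)

Factorization: 2000 = 2^4 × 5^3
By Fermat: n is sum of two squares iff every prime p ≡ 3 (mod 4) appears to even power.
All primes ≡ 3 (mod 4) appear to even power.
Search a = 0, 1, 2, … for 2000 - a² a perfect square: first hit at a = 8: 2000 - 64 = 1936 = 44².
2000 = 8² + 44² = 64 + 1936 ✓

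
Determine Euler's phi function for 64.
32

64 = 2^6
φ(n) = n × ∏(1 - 1/p) for each prime p dividing n
φ(64) = 64 × (1 - 1/2) = 32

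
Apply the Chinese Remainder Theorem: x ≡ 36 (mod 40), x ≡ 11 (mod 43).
1516

Using Chinese Remainder Theorem:
M = 40 × 43 = 1720
M1 = 43, M2 = 40
y1 = 43^(-1) mod 40 = 27
y2 = 40^(-1) mod 43 = 14
x = (36×43×27 + 11×40×14) mod 1720 = 1516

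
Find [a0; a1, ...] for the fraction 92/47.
[1; 1, 22, 2]

Euclidean algorithm steps:
92 = 1 × 47 + 45
47 = 1 × 45 + 2
45 = 22 × 2 + 1
2 = 2 × 1 + 0
Continued fraction: [1; 1, 22, 2]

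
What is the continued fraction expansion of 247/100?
[2; 2, 7, 1, 5]

Euclidean algorithm steps:
247 = 2 × 100 + 47
100 = 2 × 47 + 6
47 = 7 × 6 + 5
6 = 1 × 5 + 1
5 = 5 × 1 + 0
Continued fraction: [2; 2, 7, 1, 5]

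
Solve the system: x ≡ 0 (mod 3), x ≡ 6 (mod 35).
6

Using Chinese Remainder Theorem:
M = 3 × 35 = 105
M1 = 35, M2 = 3
y1 = 35^(-1) mod 3 = 2
y2 = 3^(-1) mod 35 = 12
x = (0×35×2 + 6×3×12) mod 105 = 6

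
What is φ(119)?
96

119 = 7 × 17
φ(n) = n × ∏(1 - 1/p) for each prime p dividing n
φ(119) = 119 × (1 - 1/7) × (1 - 1/17) = 96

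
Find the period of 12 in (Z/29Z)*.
4

29 is prime, so ord(12) divides φ(29) = 28.
Divisors of 28: 1, 2, 4, 7, 14, 28.
Repeated squaring: 12^1 ≡ 12, 12^2 ≡ 28, 12^4 ≡ 1, 12^8 ≡ 1, 12^16 ≡ 1 (mod 29).
Test 12^d mod 29 for each divisor d in increasing order:
12^1 ≡ 12
12^2 ≡ 28
12^4 ≡ 1  ← first divisor giving 1
The order is 4.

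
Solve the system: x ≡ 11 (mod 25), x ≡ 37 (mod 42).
961

Using Chinese Remainder Theorem:
M = 25 × 42 = 1050
M1 = 42, M2 = 25
y1 = 42^(-1) mod 25 = 3
y2 = 25^(-1) mod 42 = 37
x = (11×42×3 + 37×25×37) mod 1050 = 961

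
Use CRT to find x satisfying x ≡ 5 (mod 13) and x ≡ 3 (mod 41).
44

Using Chinese Remainder Theorem:
M = 13 × 41 = 533
M1 = 41, M2 = 13
y1 = 41^(-1) mod 13 = 7
y2 = 13^(-1) mod 41 = 19
x = (5×41×7 + 3×13×19) mod 533 = 44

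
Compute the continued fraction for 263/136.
[1; 1, 14, 9]

Euclidean algorithm steps:
263 = 1 × 136 + 127
136 = 1 × 127 + 9
127 = 14 × 9 + 1
9 = 9 × 1 + 0
Continued fraction: [1; 1, 14, 9]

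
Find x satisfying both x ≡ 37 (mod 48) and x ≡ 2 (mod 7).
37

Using Chinese Remainder Theorem:
M = 48 × 7 = 336
M1 = 7, M2 = 48
y1 = 7^(-1) mod 48 = 7
y2 = 48^(-1) mod 7 = 6
x = (37×7×7 + 2×48×6) mod 336 = 37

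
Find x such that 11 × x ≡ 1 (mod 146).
93

gcd(11, 146) = 1, so the inverse exists.
Extended Euclidean algorithm on (146, 11):
146 = 13 × 11 + 3  ⟹  3 = (1)·146 + (-13)·11
11 = 3 × 3 + 2  ⟹  2 = (-3)·146 + (40)·11
3 = 1 × 2 + 1  ⟹  1 = (4)·146 + (-53)·11
So (-53)·11 ≡ 1 (mod 146), i.e. 11^(-1) ≡ -53 ≡ 93 (mod 146).
Check: 11 × 93 = 1023 ≡ 1 (mod 146)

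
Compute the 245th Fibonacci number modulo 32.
5

Matrix identity: Q^n = [[F_(n+1), F_n], [F_n, F_(n-1)]] with Q = [[1,1],[1,0]].
n = 245 = 11110101₂. Square-and-multiply, entries mod 32:
Q^1 = [[1,1],[1,0]]
Q^3 = (Q^1)²·Q = [[3,2],[2,1]]
Q^7 = (Q^3)²·Q = [[21,13],[13,8]]
Q^15 = (Q^7)²·Q = [[27,2],[2,25]]
Q^30 = (Q^15)² = [[29,8],[8,21]]
Q^61 = (Q^30)²·Q = [[25,9],[9,16]]
Q^122 = (Q^61)² = [[2,17],[17,17]]
Q^245 = (Q^122)²·Q = [[8,5],[5,3]]
F_245 mod 32 = Q^245[0][1] = 5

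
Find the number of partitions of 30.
5604

p(n) counts ways to write n as a sum of positive integers (order ignored).
Euler's pentagonal recurrence: p(k) = p(k-1) + p(k-2) - p(k-5) - p(k-7) + p(k-12) + p(k-15) - ... (offsets j(3j∓1)/2, signs ++--, p(0)=1, p(<0)=0).
DP table for k = 0..29: p(0)=1, p(1)=1, p(2)=2, p(3)=3, p(4)=5, p(5)=7, p(6)=11, p(7)=15, p(8)=22, p(9)=30, p(10)=42, p(11)=56, p(12)=77, p(13)=101, p(14)=135, p(15)=176, p(16)=231, p(17)=297, p(18)=385, p(19)=490, p(20)=627, p(21)=792, p(22)=1002, p(23)=1255, p(24)=1575, p(25)=1958, p(26)=2436, p(27)=3010, p(28)=3718, p(29)=4565.
Final step: p(30) = p(29) + p(28) - p(25) - p(23) + p(18) + p(15) - p(8) - p(4)
= 4565 + 3718 - 1958 - 1255 + 385 + 176 - 22 - 5
= 5604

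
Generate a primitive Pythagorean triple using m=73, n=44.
(3393, 6424, 7265)

Euclid's formula: a = m² - n², b = 2mn, c = m² + n²
m = 73, n = 44
a = 73² - 44² = 5329 - 1936 = 3393
b = 2 × 73 × 44 = 6424
c = 73² + 44² = 5329 + 1936 = 7265
Verification: 3393² + 6424² = 11512449 + 41267776 = 52780225 = 7265² ✓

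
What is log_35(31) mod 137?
125

Baby-step giant-step with step n = ⌈√137⌉ = 12.
Baby steps 35^j mod 137 (j:value) for j=0..11: 0:1, 1:35, 2:129, 3:131, 4:64, 5:48, 6:36, 7:27, 8:123, 9:58, 10:112, 11:84.
Giant-step multiplier: 35^(-12) ≡ 35^(136-12) = 35^124 ≡ 87 (mod 137).
Giant steps γ_i = 31·87^i mod 137: γ_0=31, γ_1=94, γ_2=95, γ_3=45, γ_4=79, γ_5=23, γ_6=83, γ_7=97, γ_8=82, γ_9=10, γ_10=48 (in table at j=5).
x = i·n + j = 10·12 + 5 = 125.
Check: 35^125 ≡ 31 (mod 137).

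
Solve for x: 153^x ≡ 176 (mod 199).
35

Baby-step giant-step with step n = ⌈√199⌉ = 15.
Baby steps 153^j mod 199 (j:value) for j=0..14: 0:1, 1:153, 2:126, 3:174, 4:155, 5:34, 6:28, 7:105, 8:145, 9:96, 10:161, 11:156, 12:187, 13:154, 14:80.
Giant-step multiplier: 153^(-15) ≡ 153^(198-15) = 153^183 ≡ 67 (mod 199).
Giant steps γ_i = 176·67^i mod 199: γ_0=176, γ_1=51, γ_2=34 (in table at j=5).
x = i·n + j = 2·15 + 5 = 35.
Check: 153^35 ≡ 176 (mod 199).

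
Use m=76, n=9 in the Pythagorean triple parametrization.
(5695, 1368, 5857)

Euclid's formula: a = m² - n², b = 2mn, c = m² + n²
m = 76, n = 9
a = 76² - 9² = 5776 - 81 = 5695
b = 2 × 76 × 9 = 1368
c = 76² + 9² = 5776 + 81 = 5857
Verification: 5695² + 1368² = 32433025 + 1871424 = 34304449 = 5857² ✓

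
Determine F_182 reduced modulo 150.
41

Matrix identity: Q^n = [[F_(n+1), F_n], [F_n, F_(n-1)]] with Q = [[1,1],[1,0]].
n = 182 = 10110110₂. Square-and-multiply, entries mod 150:
Q^1 = [[1,1],[1,0]]
Q^2 = (Q^1)² = [[2,1],[1,1]]
Q^5 = (Q^2)²·Q = [[8,5],[5,3]]
Q^11 = (Q^5)²·Q = [[144,89],[89,55]]
Q^22 = (Q^11)² = [[7,11],[11,146]]
Q^45 = (Q^22)²·Q = [[53,20],[20,33]]
Q^91 = (Q^45)²·Q = [[129,59],[59,70]]
Q^182 = (Q^91)² = [[22,41],[41,131]]
F_182 mod 150 = Q^182[0][1] = 41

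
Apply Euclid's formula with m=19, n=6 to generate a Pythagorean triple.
(325, 228, 397)

Euclid's formula: a = m² - n², b = 2mn, c = m² + n²
m = 19, n = 6
a = 19² - 6² = 361 - 36 = 325
b = 2 × 19 × 6 = 228
c = 19² + 6² = 361 + 36 = 397
Verification: 325² + 228² = 105625 + 51984 = 157609 = 397² ✓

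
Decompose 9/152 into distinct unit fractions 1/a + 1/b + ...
1/17 + 1/2584

Greedy algorithm:
9/152: ceiling(152/9) = 17, use 1/17
1/2584: ceiling(2584/1) = 2584, use 1/2584
Result: 9/152 = 1/17 + 1/2584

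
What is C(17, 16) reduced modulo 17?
0

Using Lucas' theorem:
Write n=17 and k=16 in base 17:
n in base 17: [1, 0]
k in base 17: [0, 16]
C(17,16) mod 17 = ∏ C(n_i, k_i) mod 17
Digit binomials (mod 17): C(1,0) = 1; C(0,16) = 0 (k_i > n_i)
Product: 1 × 0 = 0 ≡ 0 (mod 17)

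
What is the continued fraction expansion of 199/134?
[1; 2, 16, 4]

Euclidean algorithm steps:
199 = 1 × 134 + 65
134 = 2 × 65 + 4
65 = 16 × 4 + 1
4 = 4 × 1 + 0
Continued fraction: [1; 2, 16, 4]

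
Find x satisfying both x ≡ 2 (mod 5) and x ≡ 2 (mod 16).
2

Using Chinese Remainder Theorem:
M = 5 × 16 = 80
M1 = 16, M2 = 5
y1 = 16^(-1) mod 5 = 1
y2 = 5^(-1) mod 16 = 13
x = (2×16×1 + 2×5×13) mod 80 = 2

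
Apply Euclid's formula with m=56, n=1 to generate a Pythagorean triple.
(3135, 112, 3137)

Euclid's formula: a = m² - n², b = 2mn, c = m² + n²
m = 56, n = 1
a = 56² - 1² = 3136 - 1 = 3135
b = 2 × 56 × 1 = 112
c = 56² + 1² = 3136 + 1 = 3137
Verification: 3135² + 112² = 9828225 + 12544 = 9840769 = 3137² ✓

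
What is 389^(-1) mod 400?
109

gcd(389, 400) = 1, so the inverse exists.
Extended Euclidean algorithm on (400, 389):
400 = 1 × 389 + 11  ⟹  11 = (1)·400 + (-1)·389
389 = 35 × 11 + 4  ⟹  4 = (-35)·400 + (36)·389
11 = 2 × 4 + 3  ⟹  3 = (71)·400 + (-73)·389
4 = 1 × 3 + 1  ⟹  1 = (-106)·400 + (109)·389
So (109)·389 ≡ 1 (mod 400), i.e. 389^(-1) ≡ 109 (mod 400).
Check: 389 × 109 = 42401 ≡ 1 (mod 400)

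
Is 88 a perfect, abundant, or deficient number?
abundant

Proper divisors of 88: sum = 1 + 2 + 4 + 8 + 11 + 22 + 44 = 92
Since 92 > 88, 88 is abundant.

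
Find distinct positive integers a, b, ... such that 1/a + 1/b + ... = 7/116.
1/17 + 1/658 + 1/648788

Greedy algorithm:
7/116: ceiling(116/7) = 17, use 1/17
3/1972: ceiling(1972/3) = 658, use 1/658
1/648788: ceiling(648788/1) = 648788, use 1/648788
Result: 7/116 = 1/17 + 1/658 + 1/648788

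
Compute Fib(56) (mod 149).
51

Matrix identity: Q^n = [[F_(n+1), F_n], [F_n, F_(n-1)]] with Q = [[1,1],[1,0]].
n = 56 = 111000₂. Square-and-multiply, entries mod 149:
Q^1 = [[1,1],[1,0]]
Q^3 = (Q^1)²·Q = [[3,2],[2,1]]
Q^7 = (Q^3)²·Q = [[21,13],[13,8]]
Q^14 = (Q^7)² = [[14,79],[79,84]]
Q^28 = (Q^14)² = [[30,143],[143,36]]
Q^56 = (Q^28)² = [[42,51],[51,140]]
F_56 mod 149 = Q^56[0][1] = 51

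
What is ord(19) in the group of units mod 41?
40

41 is prime, so ord(19) divides φ(41) = 40.
Divisors of 40: 1, 2, 4, 5, 8, 10, 20, 40.
Repeated squaring: 19^1 ≡ 19, 19^2 ≡ 33, 19^4 ≡ 23, 19^8 ≡ 37, 19^16 ≡ 16, 19^32 ≡ 10 (mod 41).
Test 19^d mod 41 for each divisor d in increasing order:
19^1 ≡ 19
19^2 ≡ 33
19^4 ≡ 23
19^5 = 19^4·19^1 ≡ 27
19^8 ≡ 37
19^10 = 19^8·19^2 ≡ 32
19^20 = 19^16·19^4 ≡ 40
19^40 = 19^32·19^8 ≡ 1  ← first divisor giving 1
The order is 40.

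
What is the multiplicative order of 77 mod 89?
8

89 is prime, so ord(77) divides φ(89) = 88.
Divisors of 88: 1, 2, 4, 8, 11, 22, 44, 88.
Repeated squaring: 77^1 ≡ 77, 77^2 ≡ 55, 77^4 ≡ 88, 77^8 ≡ 1, 77^16 ≡ 1, 77^32 ≡ 1, 77^64 ≡ 1 (mod 89).
Test 77^d mod 89 for each divisor d in increasing order:
77^1 ≡ 77
77^2 ≡ 55
77^4 ≡ 88
77^8 ≡ 1  ← first divisor giving 1
The order is 8.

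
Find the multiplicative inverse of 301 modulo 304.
101

gcd(301, 304) = 1, so the inverse exists.
Extended Euclidean algorithm on (304, 301):
304 = 1 × 301 + 3  ⟹  3 = (1)·304 + (-1)·301
301 = 100 × 3 + 1  ⟹  1 = (-100)·304 + (101)·301
So (101)·301 ≡ 1 (mod 304), i.e. 301^(-1) ≡ 101 (mod 304).
Check: 301 × 101 = 30401 ≡ 1 (mod 304)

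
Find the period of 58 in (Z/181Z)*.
180

181 is prime, so ord(58) divides φ(181) = 180.
Divisors of 180: 1, 2, 3, 4, 5, 6, 9, 10, 12, 15, 18, 20, 30, 36, 45, 60, 90, 180.
Repeated squaring: 58^1 ≡ 58, 58^2 ≡ 106, 58^4 ≡ 14, 58^8 ≡ 15, 58^16 ≡ 44, 58^32 ≡ 126, 58^64 ≡ 129, 58^128 ≡ 170 (mod 181).
Test 58^d mod 181 for each divisor d in increasing order:
58^1 ≡ 58
58^2 ≡ 106
58^3 = 58^2·58^1 ≡ 175
58^4 ≡ 14
58^5 = 58^4·58^1 ≡ 88
58^6 = 58^4·58^2 ≡ 36
58^9 = 58^8·58^1 ≡ 146
58^10 = 58^8·58^2 ≡ 142
58^12 = 58^8·58^4 ≡ 29
58^15 = 58^8·58^4·58^2·58^1 ≡ 7
58^18 = 58^16·58^2 ≡ 139
58^20 = 58^16·58^4 ≡ 73
58^30 = 58^16·58^8·58^4·58^2 ≡ 49
58^36 = 58^32·58^4 ≡ 135
58^45 = 58^32·58^8·58^4·58^1 ≡ 162
58^60 = 58^32·58^16·58^8·58^4 ≡ 48
58^90 = 58^64·58^16·58^8·58^2 ≡ 180
58^180 = 58^128·58^32·58^16·58^4 ≡ 1  ← first divisor giving 1
The order is 180.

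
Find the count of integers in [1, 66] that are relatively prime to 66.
20

66 = 2 × 3 × 11
φ(n) = n × ∏(1 - 1/p) for each prime p dividing n
φ(66) = 66 × (1 - 1/2) × (1 - 1/3) × (1 - 1/11) = 20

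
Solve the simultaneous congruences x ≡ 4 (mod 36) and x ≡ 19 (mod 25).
544

Using Chinese Remainder Theorem:
M = 36 × 25 = 900
M1 = 25, M2 = 36
y1 = 25^(-1) mod 36 = 13
y2 = 36^(-1) mod 25 = 16
x = (4×25×13 + 19×36×16) mod 900 = 544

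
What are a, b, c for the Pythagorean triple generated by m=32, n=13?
(855, 832, 1193)

Euclid's formula: a = m² - n², b = 2mn, c = m² + n²
m = 32, n = 13
a = 32² - 13² = 1024 - 169 = 855
b = 2 × 32 × 13 = 832
c = 32² + 13² = 1024 + 169 = 1193
Verification: 855² + 832² = 731025 + 692224 = 1423249 = 1193² ✓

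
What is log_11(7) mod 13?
5

Baby-step giant-step with step n = ⌈√13⌉ = 4.
Baby steps 11^j mod 13 (j:value) for j=0..3: 0:1, 1:11, 2:4, 3:5.
Giant-step multiplier: 11^(-4) ≡ 11^(12-4) = 11^8 ≡ 9 (mod 13).
Giant steps γ_i = 7·9^i mod 13: γ_0=7, γ_1=11 (in table at j=1).
x = i·n + j = 1·4 + 1 = 5.
Check: 11^5 ≡ 7 (mod 13).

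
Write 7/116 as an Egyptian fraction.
1/17 + 1/658 + 1/648788

Greedy algorithm:
7/116: ceiling(116/7) = 17, use 1/17
3/1972: ceiling(1972/3) = 658, use 1/658
1/648788: ceiling(648788/1) = 648788, use 1/648788
Result: 7/116 = 1/17 + 1/658 + 1/648788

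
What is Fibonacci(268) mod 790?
351

Matrix identity: Q^n = [[F_(n+1), F_n], [F_n, F_(n-1)]] with Q = [[1,1],[1,0]].
n = 268 = 100001100₂. Square-and-multiply, entries mod 790:
Q^1 = [[1,1],[1,0]]
Q^2 = (Q^1)² = [[2,1],[1,1]]
Q^4 = (Q^2)² = [[5,3],[3,2]]
Q^8 = (Q^4)² = [[34,21],[21,13]]
Q^16 = (Q^8)² = [[17,197],[197,610]]
Q^33 = (Q^16)²·Q = [[667,388],[388,279]]
Q^67 = (Q^33)²·Q = [[261,563],[563,488]]
Q^134 = (Q^67)² = [[360,617],[617,533]]
Q^268 = (Q^134)² = [[739,351],[351,388]]
F_268 mod 790 = Q^268[0][1] = 351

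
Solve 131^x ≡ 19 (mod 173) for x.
145

Baby-step giant-step with step n = ⌈√173⌉ = 14.
Baby steps 131^j mod 173 (j:value) for j=0..13: 0:1, 1:131, 2:34, 3:129, 4:118, 5:61, 6:33, 7:171, 8:84, 9:105, 10:88, 11:110, 12:51, 13:107.
Giant-step multiplier: 131^(-14) ≡ 131^(172-14) = 131^158 ≡ 130 (mod 173).
Giant steps γ_i = 19·130^i mod 173: γ_0=19, γ_1=48, γ_2=12, γ_3=3, γ_4=44, γ_5=11, γ_6=46, γ_7=98, γ_8=111, γ_9=71, γ_10=61 (in table at j=5).
x = i·n + j = 10·14 + 5 = 145.
Check: 131^145 ≡ 19 (mod 173).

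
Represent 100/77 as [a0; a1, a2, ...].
[1; 3, 2, 1, 7]

Euclidean algorithm steps:
100 = 1 × 77 + 23
77 = 3 × 23 + 8
23 = 2 × 8 + 7
8 = 1 × 7 + 1
7 = 7 × 1 + 0
Continued fraction: [1; 3, 2, 1, 7]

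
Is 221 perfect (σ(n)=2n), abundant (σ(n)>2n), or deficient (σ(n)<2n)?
deficient

Proper divisors of 221: sum = 1 + 13 + 17 = 31
Since 31 < 221, 221 is deficient.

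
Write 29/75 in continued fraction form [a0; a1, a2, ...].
[0; 2, 1, 1, 2, 2, 2]

Euclidean algorithm steps:
29 = 0 × 75 + 29
75 = 2 × 29 + 17
29 = 1 × 17 + 12
17 = 1 × 12 + 5
12 = 2 × 5 + 2
5 = 2 × 2 + 1
2 = 2 × 1 + 0
Continued fraction: [0; 2, 1, 1, 2, 2, 2]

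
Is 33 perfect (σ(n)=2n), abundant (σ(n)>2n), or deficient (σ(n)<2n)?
deficient

Proper divisors of 33: sum = 1 + 3 + 11 = 15
Since 15 < 33, 33 is deficient.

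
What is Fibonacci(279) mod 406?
146

Matrix identity: Q^n = [[F_(n+1), F_n], [F_n, F_(n-1)]] with Q = [[1,1],[1,0]].
n = 279 = 100010111₂. Square-and-multiply, entries mod 406:
Q^1 = [[1,1],[1,0]]
Q^2 = (Q^1)² = [[2,1],[1,1]]
Q^4 = (Q^2)² = [[5,3],[3,2]]
Q^8 = (Q^4)² = [[34,21],[21,13]]
Q^17 = (Q^8)²·Q = [[148,379],[379,175]]
Q^34 = (Q^17)² = [[303,211],[211,92]]
Q^69 = (Q^34)²·Q = [[29,320],[320,115]]
Q^139 = (Q^69)²·Q = [[319,117],[117,202]]
Q^279 = (Q^139)²·Q = [[203,146],[146,57]]
F_279 mod 406 = Q^279[0][1] = 146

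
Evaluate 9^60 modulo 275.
1

Repeated squaring. Binary of 60 = 111100.
9^1 ≡ 9 (mod 275); 9^2 ≡ 81 (mod 275); 9^4 ≡ 236 (mod 275); 9^8 ≡ 146 (mod 275); 9^16 ≡ 141 (mod 275); 9^32 ≡ 81 (mod 275)
9^60 = 9^4 × 9^8 × 9^16 × 9^32 ≡ 1 (mod 275)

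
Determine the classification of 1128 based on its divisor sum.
abundant

Proper divisors of 1128: sum = 1 + 2 + 3 + 4 + 6 + 8 + 12 + 24 + 47 + 94 + 141 + 188 + 282 + 376 + 564 = 1752
Since 1752 > 1128, 1128 is abundant.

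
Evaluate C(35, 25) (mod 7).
0

Using Lucas' theorem:
Write n=35 and k=25 in base 7:
n in base 7: [5, 0]
k in base 7: [3, 4]
C(35,25) mod 7 = ∏ C(n_i, k_i) mod 7
Digit binomials (mod 7): C(5,3) = 10 ≡ 3; C(0,4) = 0 (k_i > n_i)
Product: 3 × 0 = 0 ≡ 0 (mod 7)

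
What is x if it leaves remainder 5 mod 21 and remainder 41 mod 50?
341

Using Chinese Remainder Theorem:
M = 21 × 50 = 1050
M1 = 50, M2 = 21
y1 = 50^(-1) mod 21 = 8
y2 = 21^(-1) mod 50 = 31
x = (5×50×8 + 41×21×31) mod 1050 = 341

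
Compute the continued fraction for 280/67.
[4; 5, 1, 1, 2, 2]

Euclidean algorithm steps:
280 = 4 × 67 + 12
67 = 5 × 12 + 7
12 = 1 × 7 + 5
7 = 1 × 5 + 2
5 = 2 × 2 + 1
2 = 2 × 1 + 0
Continued fraction: [4; 5, 1, 1, 2, 2]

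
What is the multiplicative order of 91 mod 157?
156

157 is prime, so ord(91) divides φ(157) = 156.
Divisors of 156: 1, 2, 3, 4, 6, 12, 13, 26, 39, 52, 78, 156.
Repeated squaring: 91^1 ≡ 91, 91^2 ≡ 117, 91^4 ≡ 30, 91^8 ≡ 115, 91^16 ≡ 37, 91^32 ≡ 113, 91^64 ≡ 52, 91^128 ≡ 35 (mod 157).
Test 91^d mod 157 for each divisor d in increasing order:
91^1 ≡ 91
91^2 ≡ 117
91^3 = 91^2·91^1 ≡ 128
91^4 ≡ 30
91^6 = 91^4·91^2 ≡ 56
91^12 = 91^8·91^4 ≡ 153
91^13 = 91^8·91^4·91^1 ≡ 107
91^26 = 91^16·91^8·91^2 ≡ 145
91^39 = 91^32·91^4·91^2·91^1 ≡ 129
91^52 = 91^32·91^16·91^4 ≡ 144
91^78 = 91^64·91^8·91^4·91^2 ≡ 156
91^156 = 91^128·91^16·91^8·91^4 ≡ 1  ← first divisor giving 1
The order is 156.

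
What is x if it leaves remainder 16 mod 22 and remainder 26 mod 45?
566

Using Chinese Remainder Theorem:
M = 22 × 45 = 990
M1 = 45, M2 = 22
y1 = 45^(-1) mod 22 = 1
y2 = 22^(-1) mod 45 = 43
x = (16×45×1 + 26×22×43) mod 990 = 566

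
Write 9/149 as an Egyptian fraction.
1/17 + 1/634 + 1/535308 + 1/429831446988

Greedy algorithm:
9/149: ceiling(149/9) = 17, use 1/17
4/2533: ceiling(2533/4) = 634, use 1/634
3/1605922: ceiling(1605922/3) = 535308, use 1/535308
1/429831446988: ceiling(429831446988/1) = 429831446988, use 1/429831446988
Result: 9/149 = 1/17 + 1/634 + 1/535308 + 1/429831446988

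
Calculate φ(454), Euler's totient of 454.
226

454 = 2 × 227
φ(n) = n × ∏(1 - 1/p) for each prime p dividing n
φ(454) = 454 × (1 - 1/2) × (1 - 1/227) = 226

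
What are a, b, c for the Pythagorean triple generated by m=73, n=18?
(5005, 2628, 5653)

Euclid's formula: a = m² - n², b = 2mn, c = m² + n²
m = 73, n = 18
a = 73² - 18² = 5329 - 324 = 5005
b = 2 × 73 × 18 = 2628
c = 73² + 18² = 5329 + 324 = 5653
Verification: 5005² + 2628² = 25050025 + 6906384 = 31956409 = 5653² ✓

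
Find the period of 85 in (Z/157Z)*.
156

157 is prime, so ord(85) divides φ(157) = 156.
Divisors of 156: 1, 2, 3, 4, 6, 12, 13, 26, 39, 52, 78, 156.
Repeated squaring: 85^1 ≡ 85, 85^2 ≡ 3, 85^4 ≡ 9, 85^8 ≡ 81, 85^16 ≡ 124, 85^32 ≡ 147, 85^64 ≡ 100, 85^128 ≡ 109 (mod 157).
Test 85^d mod 157 for each divisor d in increasing order:
85^1 ≡ 85
85^2 ≡ 3
85^3 = 85^2·85^1 ≡ 98
85^4 ≡ 9
85^6 = 85^4·85^2 ≡ 27
85^12 = 85^8·85^4 ≡ 101
85^13 = 85^8·85^4·85^1 ≡ 107
85^26 = 85^16·85^8·85^2 ≡ 145
85^39 = 85^32·85^4·85^2·85^1 ≡ 129
85^52 = 85^32·85^16·85^4 ≡ 144
85^78 = 85^64·85^8·85^4·85^2 ≡ 156
85^156 = 85^128·85^16·85^8·85^4 ≡ 1  ← first divisor giving 1
The order is 156.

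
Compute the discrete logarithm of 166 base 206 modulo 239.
210

Baby-step giant-step with step n = ⌈√239⌉ = 16.
Baby steps 206^j mod 239 (j:value) for j=0..15: 0:1, 1:206, 2:133, 3:152, 4:3, 5:140, 6:160, 7:217, 8:9, 9:181, 10:2, 11:173, 12:27, 13:65, 14:6, 15:41.
Giant-step multiplier: 206^(-16) ≡ 206^(238-16) = 206^222 ≡ 180 (mod 239).
Giant steps γ_i = 166·180^i mod 239: γ_0=166, γ_1=5, γ_2=183, γ_3=197, γ_4=88, γ_5=66, γ_6=169, γ_7=67, γ_8=110, γ_9=202, γ_10=32, γ_11=24, γ_12=18, γ_13=133 (in table at j=2).
x = i·n + j = 13·16 + 2 = 210.
Check: 206^210 ≡ 166 (mod 239).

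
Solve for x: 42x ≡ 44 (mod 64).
x ≡ 30 (mod 32)

gcd(42, 64) = 2, which divides 44, so solutions exist.
Divide through by 2: 21x ≡ 22 (mod 32).
Find 21^(-1) mod 32 by the extended Euclidean algorithm:
32 = 1 × 21 + 11  ⟹  11 = (1)·32 + (-1)·21
21 = 1 × 11 + 10  ⟹  10 = (-1)·32 + (2)·21
11 = 1 × 10 + 1  ⟹  1 = (2)·32 + (-3)·21
So (-3)·21 ≡ 1 (mod 32), i.e. 21^(-1) ≡ -3 ≡ 29 (mod 32).
x ≡ 29 × 22 = 638 ≡ 30 (mod 32).
Check: 42 × 30 = 1260 ≡ 44 (mod 64).
x ≡ 30 (mod 32), giving 2 solutions mod 64.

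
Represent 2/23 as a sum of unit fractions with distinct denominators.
1/12 + 1/276

Greedy algorithm:
2/23: ceiling(23/2) = 12, use 1/12
1/276: ceiling(276/1) = 276, use 1/276
Result: 2/23 = 1/12 + 1/276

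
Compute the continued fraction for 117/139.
[0; 1, 5, 3, 7]

Euclidean algorithm steps:
117 = 0 × 139 + 117
139 = 1 × 117 + 22
117 = 5 × 22 + 7
22 = 3 × 7 + 1
7 = 7 × 1 + 0
Continued fraction: [0; 1, 5, 3, 7]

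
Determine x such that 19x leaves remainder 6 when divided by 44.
x ≡ 42 (mod 44)

gcd(19, 44) = 1, which divides 6, so solutions exist.
Find 19^(-1) mod 44 by the extended Euclidean algorithm:
44 = 2 × 19 + 6  ⟹  6 = (1)·44 + (-2)·19
19 = 3 × 6 + 1  ⟹  1 = (-3)·44 + (7)·19
So (7)·19 ≡ 1 (mod 44), i.e. 19^(-1) ≡ 7 (mod 44).
x ≡ 7 × 6 = 42 ≡ 42 (mod 44).
Check: 19 × 42 = 798 ≡ 6 (mod 44).
Unique solution: x ≡ 42 (mod 44)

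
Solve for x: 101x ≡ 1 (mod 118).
111

gcd(101, 118) = 1, so the inverse exists.
Extended Euclidean algorithm on (118, 101):
118 = 1 × 101 + 17  ⟹  17 = (1)·118 + (-1)·101
101 = 5 × 17 + 16  ⟹  16 = (-5)·118 + (6)·101
17 = 1 × 16 + 1  ⟹  1 = (6)·118 + (-7)·101
So (-7)·101 ≡ 1 (mod 118), i.e. 101^(-1) ≡ -7 ≡ 111 (mod 118).
Check: 101 × 111 = 11211 ≡ 1 (mod 118)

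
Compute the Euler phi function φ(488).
240

488 = 2^3 × 61
φ(n) = n × ∏(1 - 1/p) for each prime p dividing n
φ(488) = 488 × (1 - 1/2) × (1 - 1/61) = 240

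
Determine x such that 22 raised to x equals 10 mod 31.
22

Baby-step giant-step with step n = ⌈√31⌉ = 6.
Baby steps 22^j mod 31 (j:value) for j=0..5: 0:1, 1:22, 2:19, 3:15, 4:20, 5:6.
Giant-step multiplier: 22^(-6) ≡ 22^(30-6) = 22^24 ≡ 4 (mod 31).
Giant steps γ_i = 10·4^i mod 31: γ_0=10, γ_1=9, γ_2=5, γ_3=20 (in table at j=4).
x = i·n + j = 3·6 + 4 = 22.
Check: 22^22 ≡ 10 (mod 31).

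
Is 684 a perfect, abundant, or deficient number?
abundant

Proper divisors of 684: sum = 1 + 2 + 3 + 4 + 6 + 9 + 12 + 18 + ... + 114 + 171 + 228 + 342 (17 divisors) = 1136
Since 1136 > 684, 684 is abundant.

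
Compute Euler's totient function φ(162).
54

162 = 2 × 3^4
φ(n) = n × ∏(1 - 1/p) for each prime p dividing n
φ(162) = 162 × (1 - 1/2) × (1 - 1/3) = 54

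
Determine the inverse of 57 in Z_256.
9

gcd(57, 256) = 1, so the inverse exists.
Extended Euclidean algorithm on (256, 57):
256 = 4 × 57 + 28  ⟹  28 = (1)·256 + (-4)·57
57 = 2 × 28 + 1  ⟹  1 = (-2)·256 + (9)·57
So (9)·57 ≡ 1 (mod 256), i.e. 57^(-1) ≡ 9 (mod 256).
Check: 57 × 9 = 513 ≡ 1 (mod 256)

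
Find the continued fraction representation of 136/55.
[2; 2, 8, 1, 2]

Euclidean algorithm steps:
136 = 2 × 55 + 26
55 = 2 × 26 + 3
26 = 8 × 3 + 2
3 = 1 × 2 + 1
2 = 2 × 1 + 0
Continued fraction: [2; 2, 8, 1, 2]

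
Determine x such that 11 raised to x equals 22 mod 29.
10

Baby-step giant-step with step n = ⌈√29⌉ = 6.
Baby steps 11^j mod 29 (j:value) for j=0..5: 0:1, 1:11, 2:5, 3:26, 4:25, 5:14.
Giant-step multiplier: 11^(-6) ≡ 11^(28-6) = 11^22 ≡ 13 (mod 29).
Giant steps γ_i = 22·13^i mod 29: γ_0=22, γ_1=25 (in table at j=4).
x = i·n + j = 1·6 + 4 = 10.
Check: 11^10 ≡ 22 (mod 29).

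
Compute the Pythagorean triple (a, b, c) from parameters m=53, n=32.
(1785, 3392, 3833)

Euclid's formula: a = m² - n², b = 2mn, c = m² + n²
m = 53, n = 32
a = 53² - 32² = 2809 - 1024 = 1785
b = 2 × 53 × 32 = 3392
c = 53² + 32² = 2809 + 1024 = 3833
Verification: 1785² + 3392² = 3186225 + 11505664 = 14691889 = 3833² ✓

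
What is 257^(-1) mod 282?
203

gcd(257, 282) = 1, so the inverse exists.
Extended Euclidean algorithm on (282, 257):
282 = 1 × 257 + 25  ⟹  25 = (1)·282 + (-1)·257
257 = 10 × 25 + 7  ⟹  7 = (-10)·282 + (11)·257
25 = 3 × 7 + 4  ⟹  4 = (31)·282 + (-34)·257
7 = 1 × 4 + 3  ⟹  3 = (-41)·282 + (45)·257
4 = 1 × 3 + 1  ⟹  1 = (72)·282 + (-79)·257
So (-79)·257 ≡ 1 (mod 282), i.e. 257^(-1) ≡ -79 ≡ 203 (mod 282).
Check: 257 × 203 = 52171 ≡ 1 (mod 282)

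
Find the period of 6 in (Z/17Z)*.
16

17 is prime, so ord(6) divides φ(17) = 16.
Divisors of 16: 1, 2, 4, 8, 16.
Repeated squaring: 6^1 ≡ 6, 6^2 ≡ 2, 6^4 ≡ 4, 6^8 ≡ 16, 6^16 ≡ 1 (mod 17).
Test 6^d mod 17 for each divisor d in increasing order:
6^1 ≡ 6
6^2 ≡ 2
6^4 ≡ 4
6^8 ≡ 16
6^16 ≡ 1  ← first divisor giving 1
The order is 16.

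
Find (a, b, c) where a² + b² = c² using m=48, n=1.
(2303, 96, 2305)

Euclid's formula: a = m² - n², b = 2mn, c = m² + n²
m = 48, n = 1
a = 48² - 1² = 2304 - 1 = 2303
b = 2 × 48 × 1 = 96
c = 48² + 1² = 2304 + 1 = 2305
Verification: 2303² + 96² = 5303809 + 9216 = 5313025 = 2305² ✓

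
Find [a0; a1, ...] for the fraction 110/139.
[0; 1, 3, 1, 3, 1, 5]

Euclidean algorithm steps:
110 = 0 × 139 + 110
139 = 1 × 110 + 29
110 = 3 × 29 + 23
29 = 1 × 23 + 6
23 = 3 × 6 + 5
6 = 1 × 5 + 1
5 = 5 × 1 + 0
Continued fraction: [0; 1, 3, 1, 3, 1, 5]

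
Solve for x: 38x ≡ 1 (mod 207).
158

gcd(38, 207) = 1, so the inverse exists.
Extended Euclidean algorithm on (207, 38):
207 = 5 × 38 + 17  ⟹  17 = (1)·207 + (-5)·38
38 = 2 × 17 + 4  ⟹  4 = (-2)·207 + (11)·38
17 = 4 × 4 + 1  ⟹  1 = (9)·207 + (-49)·38
So (-49)·38 ≡ 1 (mod 207), i.e. 38^(-1) ≡ -49 ≡ 158 (mod 207).
Check: 38 × 158 = 6004 ≡ 1 (mod 207)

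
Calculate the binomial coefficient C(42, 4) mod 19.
1

Using Lucas' theorem:
Write n=42 and k=4 in base 19:
n in base 19: [2, 4]
k in base 19: [0, 4]
C(42,4) mod 19 = ∏ C(n_i, k_i) mod 19
Digit binomials (mod 19): C(2,0) = 1; C(4,4) = 1
Product: 1 × 1 = 1 ≡ 1 (mod 19)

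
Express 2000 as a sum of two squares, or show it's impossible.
8² + 44² (a=8, b=44)

Factorization: 2000 = 2^4 × 5^3
By Fermat: n is sum of two squares iff every prime p ≡ 3 (mod 4) appears to even power.
All primes ≡ 3 (mod 4) appear to even power.
Search a = 0, 1, 2, … for 2000 - a² a perfect square: first hit at a = 8: 2000 - 64 = 1936 = 44².
2000 = 8² + 44² = 64 + 1936 ✓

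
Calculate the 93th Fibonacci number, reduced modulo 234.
164

Matrix identity: Q^n = [[F_(n+1), F_n], [F_n, F_(n-1)]] with Q = [[1,1],[1,0]].
n = 93 = 1011101₂. Square-and-multiply, entries mod 234:
Q^1 = [[1,1],[1,0]]
Q^2 = (Q^1)² = [[2,1],[1,1]]
Q^5 = (Q^2)²·Q = [[8,5],[5,3]]
Q^11 = (Q^5)²·Q = [[144,89],[89,55]]
Q^23 = (Q^11)²·Q = [[36,109],[109,161]]
Q^46 = (Q^23)² = [[73,179],[179,128]]
Q^93 = (Q^46)²·Q = [[107,164],[164,177]]
F_93 mod 234 = Q^93[0][1] = 164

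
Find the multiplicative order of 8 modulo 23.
11

23 is prime, so ord(8) divides φ(23) = 22.
Divisors of 22: 1, 2, 11, 22.
Repeated squaring: 8^1 ≡ 8, 8^2 ≡ 18, 8^4 ≡ 2, 8^8 ≡ 4, 8^16 ≡ 16 (mod 23).
Test 8^d mod 23 for each divisor d in increasing order:
8^1 ≡ 8
8^2 ≡ 18
8^11 = 8^8·8^2·8^1 ≡ 1  ← first divisor giving 1
The order is 11.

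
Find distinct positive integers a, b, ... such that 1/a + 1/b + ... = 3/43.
1/15 + 1/323 + 1/208335

Greedy algorithm:
3/43: ceiling(43/3) = 15, use 1/15
2/645: ceiling(645/2) = 323, use 1/323
1/208335: ceiling(208335/1) = 208335, use 1/208335
Result: 3/43 = 1/15 + 1/323 + 1/208335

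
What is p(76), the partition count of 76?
9289091

p(n) counts ways to write n as a sum of positive integers (order ignored).
Euler's pentagonal recurrence: p(k) = p(k-1) + p(k-2) - p(k-5) - p(k-7) + p(k-12) + p(k-15) - ... (offsets j(3j∓1)/2, signs ++--, p(0)=1, p(<0)=0).
DP table for k = 0..75: p(0)=1, p(1)=1, p(2)=2, p(3)=3, p(4)=5, p(5)=7, p(6)=11, p(7)=15, p(8)=22, p(9)=30, p(10)=42, p(11)=56, p(12)=77, p(13)=101, p(14)=135, p(15)=176, p(16)=231, p(17)=297, p(18)=385, p(19)=490, p(20)=627, p(21)=792, p(22)=1002, p(23)=1255, p(24)=1575, p(25)=1958, p(26)=2436, p(27)=3010, p(28)=3718, p(29)=4565, p(30)=5604, p(31)=6842, p(32)=8349, p(33)=10143, p(34)=12310, p(35)=14883, p(36)=17977, p(37)=21637, p(38)=26015, p(39)=31185, p(40)=37338, p(41)=44583, p(42)=53174, p(43)=63261, p(44)=75175, p(45)=89134, p(46)=105558, p(47)=124754, p(48)=147273, p(49)=173525, p(50)=204226, p(51)=239943, p(52)=281589, p(53)=329931, p(54)=386155, p(55)=451276, p(56)=526823, p(57)=614154, p(58)=715220, p(59)=831820, p(60)=966467, p(61)=1121505, p(62)=1300156, p(63)=1505499, p(64)=1741630, p(65)=2012558, p(66)=2323520, p(67)=2679689, p(68)=3087735, p(69)=3554345, p(70)=4087968, p(71)=4697205, p(72)=5392783, p(73)=6185689, p(74)=7089500, p(75)=8118264.
Final step: p(76) = p(75) + p(74) - p(71) - p(69) + p(64) + p(61) - p(54) - p(50) + p(41) + p(36) - p(25) - p(19) + p(6)
= 8118264 + 7089500 - 4697205 - 3554345 + 1741630 + 1121505 - 386155 - 204226 + 44583 + 17977 - 1958 - 490 + 11
= 9289091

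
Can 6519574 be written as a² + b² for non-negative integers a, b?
Not possible

Factorization: 6519574 = 2 × 41 × 43^3
By Fermat: n is sum of two squares iff every prime p ≡ 3 (mod 4) appears to even power.
Prime(s) ≡ 3 (mod 4) with odd exponent: [(43, 3)]
Therefore 6519574 cannot be expressed as a² + b².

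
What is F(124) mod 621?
66

Matrix identity: Q^n = [[F_(n+1), F_n], [F_n, F_(n-1)]] with Q = [[1,1],[1,0]].
n = 124 = 1111100₂. Square-and-multiply, entries mod 621:
Q^1 = [[1,1],[1,0]]
Q^3 = (Q^1)²·Q = [[3,2],[2,1]]
Q^7 = (Q^3)²·Q = [[21,13],[13,8]]
Q^15 = (Q^7)²·Q = [[366,610],[610,377]]
Q^31 = (Q^15)²·Q = [[462,562],[562,521]]
Q^62 = (Q^31)² = [[196,377],[377,440]]
Q^124 = (Q^62)² = [[455,66],[66,389]]
F_124 mod 621 = Q^124[0][1] = 66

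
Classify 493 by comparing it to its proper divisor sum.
deficient

Proper divisors of 493: sum = 1 + 17 + 29 = 47
Since 47 < 493, 493 is deficient.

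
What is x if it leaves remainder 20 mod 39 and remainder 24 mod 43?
1658

Using Chinese Remainder Theorem:
M = 39 × 43 = 1677
M1 = 43, M2 = 39
y1 = 43^(-1) mod 39 = 10
y2 = 39^(-1) mod 43 = 32
x = (20×43×10 + 24×39×32) mod 1677 = 1658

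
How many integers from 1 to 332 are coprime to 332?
164

332 = 2^2 × 83
φ(n) = n × ∏(1 - 1/p) for each prime p dividing n
φ(332) = 332 × (1 - 1/2) × (1 - 1/83) = 164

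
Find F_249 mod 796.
610

Matrix identity: Q^n = [[F_(n+1), F_n], [F_n, F_(n-1)]] with Q = [[1,1],[1,0]].
n = 249 = 11111001₂. Square-and-multiply, entries mod 796:
Q^1 = [[1,1],[1,0]]
Q^3 = (Q^1)²·Q = [[3,2],[2,1]]
Q^7 = (Q^3)²·Q = [[21,13],[13,8]]
Q^15 = (Q^7)²·Q = [[191,610],[610,377]]
Q^31 = (Q^15)²·Q = [[453,233],[233,220]]
Q^62 = (Q^31)² = [[2,793],[793,5]]
Q^124 = (Q^62)² = [[13,775],[775,34]]
Q^249 = (Q^124)²·Q = [[419,610],[610,605]]
F_249 mod 796 = Q^249[0][1] = 610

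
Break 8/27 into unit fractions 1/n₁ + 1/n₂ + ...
1/4 + 1/22 + 1/1188

Greedy algorithm:
8/27: ceiling(27/8) = 4, use 1/4
5/108: ceiling(108/5) = 22, use 1/22
1/1188: ceiling(1188/1) = 1188, use 1/1188
Result: 8/27 = 1/4 + 1/22 + 1/1188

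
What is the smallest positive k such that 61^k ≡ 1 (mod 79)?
26

79 is prime, so ord(61) divides φ(79) = 78.
Divisors of 78: 1, 2, 3, 6, 13, 26, 39, 78.
Repeated squaring: 61^1 ≡ 61, 61^2 ≡ 8, 61^4 ≡ 64, 61^8 ≡ 67, 61^16 ≡ 65, 61^32 ≡ 38, 61^64 ≡ 22 (mod 79).
Test 61^d mod 79 for each divisor d in increasing order:
61^1 ≡ 61
61^2 ≡ 8
61^3 = 61^2·61^1 ≡ 14
61^6 = 61^4·61^2 ≡ 38
61^13 = 61^8·61^4·61^1 ≡ 78
61^26 = 61^16·61^8·61^2 ≡ 1  ← first divisor giving 1
The order is 26.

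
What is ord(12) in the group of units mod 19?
6

19 is prime, so ord(12) divides φ(19) = 18.
Divisors of 18: 1, 2, 3, 6, 9, 18.
Repeated squaring: 12^1 ≡ 12, 12^2 ≡ 11, 12^4 ≡ 7, 12^8 ≡ 11, 12^16 ≡ 7 (mod 19).
Test 12^d mod 19 for each divisor d in increasing order:
12^1 ≡ 12
12^2 ≡ 11
12^3 = 12^2·12^1 ≡ 18
12^6 = 12^4·12^2 ≡ 1  ← first divisor giving 1
The order is 6.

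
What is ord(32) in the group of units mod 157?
52

157 is prime, so ord(32) divides φ(157) = 156.
Divisors of 156: 1, 2, 3, 4, 6, 12, 13, 26, 39, 52, 78, 156.
Repeated squaring: 32^1 ≡ 32, 32^2 ≡ 82, 32^4 ≡ 130, 32^8 ≡ 101, 32^16 ≡ 153, 32^32 ≡ 16, 32^64 ≡ 99, 32^128 ≡ 67 (mod 157).
Test 32^d mod 157 for each divisor d in increasing order:
32^1 ≡ 32
32^2 ≡ 82
32^3 = 32^2·32^1 ≡ 112
32^4 ≡ 130
32^6 = 32^4·32^2 ≡ 141
32^12 = 32^8·32^4 ≡ 99
32^13 = 32^8·32^4·32^1 ≡ 28
32^26 = 32^16·32^8·32^2 ≡ 156
32^39 = 32^32·32^4·32^2·32^1 ≡ 129
32^52 = 32^32·32^16·32^4 ≡ 1  ← first divisor giving 1
The order is 52.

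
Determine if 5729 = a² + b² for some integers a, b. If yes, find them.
20² + 73² (a=20, b=73)

Factorization: 5729 = 17 × 337
By Fermat: n is sum of two squares iff every prime p ≡ 3 (mod 4) appears to even power.
All primes ≡ 3 (mod 4) appear to even power.
Search a = 0, 1, 2, … for 5729 - a² a perfect square: first hit at a = 20: 5729 - 400 = 5329 = 73².
5729 = 20² + 73² = 400 + 5329 ✓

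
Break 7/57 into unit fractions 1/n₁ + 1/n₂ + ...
1/9 + 1/86 + 1/14706

Greedy algorithm:
7/57: ceiling(57/7) = 9, use 1/9
2/171: ceiling(171/2) = 86, use 1/86
1/14706: ceiling(14706/1) = 14706, use 1/14706
Result: 7/57 = 1/9 + 1/86 + 1/14706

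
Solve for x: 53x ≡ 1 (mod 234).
53

gcd(53, 234) = 1, so the inverse exists.
Extended Euclidean algorithm on (234, 53):
234 = 4 × 53 + 22  ⟹  22 = (1)·234 + (-4)·53
53 = 2 × 22 + 9  ⟹  9 = (-2)·234 + (9)·53
22 = 2 × 9 + 4  ⟹  4 = (5)·234 + (-22)·53
9 = 2 × 4 + 1  ⟹  1 = (-12)·234 + (53)·53
So (53)·53 ≡ 1 (mod 234), i.e. 53^(-1) ≡ 53 (mod 234).
Check: 53 × 53 = 2809 ≡ 1 (mod 234)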